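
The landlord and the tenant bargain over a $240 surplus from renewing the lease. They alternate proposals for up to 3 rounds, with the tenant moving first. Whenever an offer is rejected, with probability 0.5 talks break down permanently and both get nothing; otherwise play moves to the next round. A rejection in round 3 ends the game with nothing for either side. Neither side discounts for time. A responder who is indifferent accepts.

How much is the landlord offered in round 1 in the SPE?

Round 3 (the tenant proposes): the landlord will accept anything ≥ 0, so the tenant offers 0 and keeps 240.
Round 2 (the landlord proposes): rejecting gives the tenant an expected 0.5 × 240 = 120; the landlord offers that and keeps 120.
Round 1 (the tenant proposes): rejecting gives the landlord an expected 0.5 × 120 = 60. The tenant offers 60 and keeps 240 − 60 = 180.

60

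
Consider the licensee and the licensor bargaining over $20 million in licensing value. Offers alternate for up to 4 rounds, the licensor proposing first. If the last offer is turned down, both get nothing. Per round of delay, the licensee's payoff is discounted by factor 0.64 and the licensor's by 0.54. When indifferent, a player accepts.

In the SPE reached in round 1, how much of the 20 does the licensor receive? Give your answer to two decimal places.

9.69

Round 4 (the licensee proposes): rejection yields 0 for the licensor; the licensee offers 0 and keeps 20.
Round 3 (the licensor proposes): the licensee can get 20 next round, worth 0.64 × 20 = 12.8 now, so the licensor offers 12.8, keeping 7.2.
Round 2 (the licensee proposes): the licensor can get 7.2 next round, worth 0.54 × 7.2 = 3.888 now; the licensee offers that and keeps 16.112.
Round 1 (the licensor proposes): the licensee can get 16.112 next round, worth 0.64 × 16.112 = 10.31168 now. The licensor offers 10.31168 and keeps 20 − 10.31168 = 9.68832.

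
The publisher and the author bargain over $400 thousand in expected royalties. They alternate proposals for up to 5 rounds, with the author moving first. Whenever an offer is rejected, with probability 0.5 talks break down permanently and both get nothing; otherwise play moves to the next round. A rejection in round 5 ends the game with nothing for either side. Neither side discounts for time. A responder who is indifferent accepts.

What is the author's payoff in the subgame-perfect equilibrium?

Round 5 (the author proposes): the publisher will accept anything ≥ 0, so the author offers 0 and keeps 400.
Round 4 (the publisher proposes): rejecting gives the author an expected 0.5 × 400 = 200, so the publisher offers 200, keeping 200.
Round 3 (the author proposes): rejecting gives the publisher an expected 0.5 × 200 = 100; the author offers that and keeps 300.
Round 2 (the publisher proposes): rejecting gives the author an expected 0.5 × 300 = 150; the publisher offers that and keeps 250.
Round 1 (the author proposes): rejecting gives the publisher an expected 0.5 × 250 = 125. The author offers 125 and keeps 400 − 125 = 275.

275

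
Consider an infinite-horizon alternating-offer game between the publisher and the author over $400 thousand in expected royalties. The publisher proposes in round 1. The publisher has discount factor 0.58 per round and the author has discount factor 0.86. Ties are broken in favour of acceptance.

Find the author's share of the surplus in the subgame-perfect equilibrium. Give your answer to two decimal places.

288.27

When the publisher proposes, the author accepts any offer worth at least 0.86 times what the author would get by proposing next round; and vice versa.
This gives x = 400 − 0.86y and y = 400 − 0.58x, where x and y are each side's share when it proposes.
Hence (1 − 0.86·0.58)x = 400(1 − 0.86), i.e. 0.5012·x = 56.
x ≈ 111.7318; the author's share is 400 − x ≈ 288.2682.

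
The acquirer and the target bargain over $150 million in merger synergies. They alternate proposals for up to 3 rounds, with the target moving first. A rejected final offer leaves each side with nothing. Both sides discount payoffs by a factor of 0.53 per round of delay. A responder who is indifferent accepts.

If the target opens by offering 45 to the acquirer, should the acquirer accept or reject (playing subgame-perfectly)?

Round 3 (the target proposes): the acquirer will accept anything ≥ 0, so the target offers 0 and keeps 150.
Round 2 (the acquirer proposes): the target can get 150 next round, worth 0.53 × 150 = 79.5 now; the acquirer offers that and keeps 70.5.
So by rejecting in round 1, the acquirer gets 70.5 next round, worth 0.53 × 70.5 = 37.365 now.
Offer 45 ≥ 37.365, so the acquirer accepts.

Accept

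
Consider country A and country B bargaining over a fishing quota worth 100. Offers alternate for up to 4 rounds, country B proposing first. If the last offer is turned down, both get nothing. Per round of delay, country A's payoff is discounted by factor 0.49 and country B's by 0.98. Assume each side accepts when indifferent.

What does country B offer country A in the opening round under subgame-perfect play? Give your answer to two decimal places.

24.51

Round 4 (country A proposes): country B will accept anything ≥ 0, so country A offers 0 and keeps 100.
Round 3 (country B proposes): country A can get 100 next round, worth 0.49 × 100 = 49 now. Country B offers 49 and keeps 100 − 49 = 51.
Round 2 (country A proposes): country B can get 51 next round, worth 0.98 × 51 = 49.98 now, so country A offers 49.98, keeping 50.02.
Round 1 (country B proposes): country A can get 50.02 next round, worth 0.49 × 50.02 = 24.5098 now; country B offers that and keeps 75.4902.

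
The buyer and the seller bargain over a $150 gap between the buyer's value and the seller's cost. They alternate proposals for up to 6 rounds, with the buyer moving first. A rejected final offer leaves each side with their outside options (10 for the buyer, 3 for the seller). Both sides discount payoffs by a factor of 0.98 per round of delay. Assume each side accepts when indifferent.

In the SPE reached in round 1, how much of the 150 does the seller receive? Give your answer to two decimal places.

132.31

By backward induction:
Round 6 (the seller proposes): the buyer gets 10 if talks fail, so the seller offers 10 and keeps 140.
Round 5 (the buyer proposes): the seller can get 140 next round, worth 0.98 × 140 = 137.2 now, so the buyer offers 137.2, keeping 12.8.
Round 4 (the seller proposes): the buyer can get 12.8 next round, worth 0.98 × 12.8 = 12.544 now, so the seller offers 12.544, keeping 137.456.
Round 3 (the buyer proposes): the seller can get 137.456 next round, worth 0.98 × 137.456 = 134.70688 now. The buyer offers 134.70688 and keeps 150 − 134.70688 = 15.29312.
Round 2 (the seller proposes): the buyer can get 15.29312 next round, worth 0.98 × 15.29312 = 14.9872576 now. The seller offers 14.9872576 and keeps 150 − 14.9872576 = 135.0127424.
Round 1 (the buyer proposes): the seller can get 135.0127424 next round, worth 0.98 × 135.0127424 = 132.312487552 now. The buyer offers 132.312487552 and keeps 150 − 132.312487552 = 17.687512448.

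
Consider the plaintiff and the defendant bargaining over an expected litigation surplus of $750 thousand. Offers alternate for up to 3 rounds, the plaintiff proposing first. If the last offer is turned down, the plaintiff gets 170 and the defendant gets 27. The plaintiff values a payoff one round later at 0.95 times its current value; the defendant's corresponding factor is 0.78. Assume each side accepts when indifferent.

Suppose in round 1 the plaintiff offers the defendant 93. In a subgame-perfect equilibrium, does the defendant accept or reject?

Accept

Work out the defendant's continuation value if the offer is rejected.
Round 3 (the plaintiff proposes): the defendant gets 27 if talks fail, so the plaintiff offers 27 and keeps 723.
Round 2 (the defendant proposes): the plaintiff can get 723 next round, worth 0.95 × 723 = 686.85 now. The defendant offers 686.85 and keeps 750 − 686.85 = 63.15.
So by rejecting in round 1, the defendant gets 63.15 next round, worth 0.78 × 63.15 = 49.257 now.
Offer 93 ≥ 49.257, so the defendant accepts.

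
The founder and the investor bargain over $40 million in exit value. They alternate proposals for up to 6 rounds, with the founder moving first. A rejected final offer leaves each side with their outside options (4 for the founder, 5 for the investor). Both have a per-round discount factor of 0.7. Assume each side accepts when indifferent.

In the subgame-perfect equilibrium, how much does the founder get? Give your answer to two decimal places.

Work backward from the last round.
Round 6 (the investor proposes): the founder gets 4 if talks fail, so the investor offers 4 and keeps 36.
Round 5 (the founder proposes): the investor can get 36 next round, worth 0.7 × 36 = 25.2 now; the founder offers that and keeps 14.8.
Round 4 (the investor proposes): the founder can get 14.8 next round, worth 0.7 × 14.8 = 10.36 now; the investor offers that and keeps 29.64.
Round 3 (the founder proposes): the investor can get 29.64 next round, worth 0.7 × 29.64 = 20.748 now, so the founder offers 20.748, keeping 19.252.
Round 2 (the investor proposes): the founder can get 19.252 next round, worth 0.7 × 19.252 = 13.4764 now. The investor offers 13.4764 and keeps 40 − 13.4764 = 26.5236.
Round 1 (the founder proposes): the investor can get 26.5236 next round, worth 0.7 × 26.5236 = 18.56652 now, so the founder offers 18.56652, keeping 21.43348.

21.43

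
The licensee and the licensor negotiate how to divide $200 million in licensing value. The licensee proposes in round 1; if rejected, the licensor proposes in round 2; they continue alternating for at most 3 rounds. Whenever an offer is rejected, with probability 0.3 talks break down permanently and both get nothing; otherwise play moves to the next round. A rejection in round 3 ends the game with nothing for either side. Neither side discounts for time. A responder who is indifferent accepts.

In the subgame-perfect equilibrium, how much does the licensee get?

By backward induction:
Round 3 (the licensee proposes): the licensor will accept anything ≥ 0, so the licensee offers 0 and keeps 200.
Round 2 (the licensor proposes): rejecting gives the licensee an expected 0.7 × 200 = 140; the licensor offers that and keeps 60.
Round 1 (the licensee proposes): rejecting gives the licensor an expected 0.7 × 60 = 42, so the licensee offers 42, keeping 158.

158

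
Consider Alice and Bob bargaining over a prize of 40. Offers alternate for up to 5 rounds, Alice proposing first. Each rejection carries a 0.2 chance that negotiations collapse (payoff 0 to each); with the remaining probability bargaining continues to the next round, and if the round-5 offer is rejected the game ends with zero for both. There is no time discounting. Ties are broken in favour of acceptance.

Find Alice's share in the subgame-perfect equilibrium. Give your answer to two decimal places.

By backward induction:
Round 5 (Alice proposes): Bob will accept anything ≥ 0, so Alice offers 0 and keeps 40.
Round 4 (Bob proposes): rejecting gives Alice an expected 0.8 × 40 = 32; Bob offers that and keeps 8.
Round 3 (Alice proposes): rejecting gives Bob an expected 0.8 × 8 = 6.4; Alice offers that and keeps 33.6.
Round 2 (Bob proposes): rejecting gives Alice an expected 0.8 × 33.6 = 26.88, so Bob offers 26.88, keeping 13.12.
Round 1 (Alice proposes): rejecting gives Bob an expected 0.8 × 13.12 = 10.496. Alice offers 10.496 and keeps 40 − 10.496 = 29.504.

29.50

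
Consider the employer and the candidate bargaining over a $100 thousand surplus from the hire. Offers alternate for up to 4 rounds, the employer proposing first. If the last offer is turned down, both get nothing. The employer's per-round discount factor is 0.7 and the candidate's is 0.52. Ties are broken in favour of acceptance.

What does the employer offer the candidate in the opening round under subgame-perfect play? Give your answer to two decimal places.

Round 4 (the candidate proposes): the employer will accept anything ≥ 0, so the candidate offers 0 and keeps 100.
Round 3 (the employer proposes): the candidate can get 100 next round, worth 0.52 × 100 = 52 now; the employer offers that and keeps 48.
Round 2 (the candidate proposes): the employer can get 48 next round, worth 0.7 × 48 = 33.6 now. The candidate offers 33.6 and keeps 100 − 33.6 = 66.4.
Round 1 (the employer proposes): the candidate can get 66.4 next round, worth 0.52 × 66.4 = 34.528 now, so the employer offers 34.528, keeping 65.472.

34.53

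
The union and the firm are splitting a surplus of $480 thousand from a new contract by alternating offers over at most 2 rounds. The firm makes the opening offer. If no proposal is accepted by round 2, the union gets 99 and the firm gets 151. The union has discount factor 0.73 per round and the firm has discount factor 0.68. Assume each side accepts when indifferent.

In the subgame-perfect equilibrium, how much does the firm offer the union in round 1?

By backward induction:
Round 2 (the union proposes): the firm gets 151 if talks fail, so the union offers 151 and keeps 329.
Round 1 (the firm proposes): the union can get 329 next round, worth 0.73 × 329 = 240.17 now. The firm offers 240.17 and keeps 480 − 240.17 = 239.83.

240.17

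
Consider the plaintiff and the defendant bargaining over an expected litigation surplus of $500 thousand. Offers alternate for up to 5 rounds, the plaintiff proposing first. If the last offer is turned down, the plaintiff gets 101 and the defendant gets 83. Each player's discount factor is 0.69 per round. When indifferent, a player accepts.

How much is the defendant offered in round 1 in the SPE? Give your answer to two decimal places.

176.68

Solve by backward induction from round 5.
Round 5 (the plaintiff proposes): the defendant gets 83 if talks fail, so the plaintiff offers 83 and keeps 417.
Round 4 (the defendant proposes): the plaintiff can get 417 next round, worth 0.69 × 417 = 287.73 now; the defendant offers that and keeps 212.27.
Round 3 (the plaintiff proposes): the defendant can get 212.27 next round, worth 0.69 × 212.27 = 146.4663 now, so the plaintiff offers 146.4663, keeping 353.5337.
Round 2 (the defendant proposes): the plaintiff can get 353.5337 next round, worth 0.69 × 353.5337 = 243.938253 now, so the defendant offers 243.938253, keeping 256.061747.
Round 1 (the plaintiff proposes): the defendant can get 256.061747 next round, worth 0.69 × 256.061747 = 176.68260543 now; the plaintiff offers that and keeps 323.31739457.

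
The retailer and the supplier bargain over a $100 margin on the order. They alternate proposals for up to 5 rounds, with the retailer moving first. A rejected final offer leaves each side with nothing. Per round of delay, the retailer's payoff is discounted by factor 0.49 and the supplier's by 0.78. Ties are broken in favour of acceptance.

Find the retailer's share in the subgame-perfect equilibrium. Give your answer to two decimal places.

Round 5 (the retailer proposes): the supplier will accept anything ≥ 0, so the retailer offers 0 and keeps 100.
Round 4 (the supplier proposes): the retailer can get 100 next round, worth 0.49 × 100 = 49 now; the supplier offers that and keeps 51.
Round 3 (the retailer proposes): the supplier can get 51 next round, worth 0.78 × 51 = 39.78 now. The retailer offers 39.78 and keeps 100 − 39.78 = 60.22.
Round 2 (the supplier proposes): the retailer can get 60.22 next round, worth 0.49 × 60.22 = 29.5078 now. The supplier offers 29.5078 and keeps 100 − 29.5078 = 70.4922.
Round 1 (the retailer proposes): the supplier can get 70.4922 next round, worth 0.78 × 70.4922 = 54.983916 now. The retailer offers 54.983916 and keeps 100 − 54.983916 = 45.016084.

45.02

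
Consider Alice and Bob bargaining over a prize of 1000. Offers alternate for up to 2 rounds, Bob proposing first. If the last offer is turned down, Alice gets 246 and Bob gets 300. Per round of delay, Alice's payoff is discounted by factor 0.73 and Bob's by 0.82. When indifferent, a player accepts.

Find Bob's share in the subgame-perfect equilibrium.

Round 2 (Alice proposes): Bob gets 300 if talks fail, so Alice offers 300 and keeps 700.
Round 1 (Bob proposes): Alice can get 700 next round, worth 0.73 × 700 = 511 now. Bob offers 511 and keeps 1000 − 511 = 489.

489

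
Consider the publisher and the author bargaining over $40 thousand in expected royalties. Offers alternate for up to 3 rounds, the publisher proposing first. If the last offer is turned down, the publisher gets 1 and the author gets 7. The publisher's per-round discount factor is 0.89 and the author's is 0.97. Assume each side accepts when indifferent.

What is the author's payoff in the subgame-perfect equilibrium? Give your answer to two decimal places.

10.31

By backward induction:
Round 3 (the publisher proposes): the author gets 7 if talks fail, so the publisher offers 7 and keeps 33.
Round 2 (the author proposes): the publisher can get 33 next round, worth 0.89 × 33 = 29.37 now; the author offers that and keeps 10.63.
Round 1 (the publisher proposes): the author can get 10.63 next round, worth 0.97 × 10.63 = 10.3111 now, so the publisher offers 10.3111, keeping 29.6889.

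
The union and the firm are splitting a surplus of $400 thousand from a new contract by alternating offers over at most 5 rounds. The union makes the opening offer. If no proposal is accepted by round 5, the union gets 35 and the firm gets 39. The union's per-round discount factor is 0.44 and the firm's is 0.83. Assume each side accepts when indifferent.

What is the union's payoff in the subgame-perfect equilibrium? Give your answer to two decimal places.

Work backward from the last round.
Round 5 (the union proposes): the firm gets 39 if talks fail, so the union offers 39 and keeps 361.
Round 4 (the firm proposes): the union can get 361 next round, worth 0.44 × 361 = 158.84 now, so the firm offers 158.84, keeping 241.16.
Round 3 (the union proposes): the firm can get 241.16 next round, worth 0.83 × 241.16 = 200.1628 now; the union offers that and keeps 199.8372.
Round 2 (the firm proposes): the union can get 199.8372 next round, worth 0.44 × 199.8372 = 87.928368 now; the firm offers that and keeps 312.071632.
Round 1 (the union proposes): the firm can get 312.071632 next round, worth 0.83 × 312.071632 = 259.01945456 now; the union offers that and keeps 140.98054544.

140.98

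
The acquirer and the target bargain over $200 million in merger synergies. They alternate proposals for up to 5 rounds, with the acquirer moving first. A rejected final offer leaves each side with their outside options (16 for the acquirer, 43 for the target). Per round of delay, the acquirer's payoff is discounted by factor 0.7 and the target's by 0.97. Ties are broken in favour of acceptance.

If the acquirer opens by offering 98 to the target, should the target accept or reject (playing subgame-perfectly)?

Work out the target's continuation value if the offer is rejected.
Round 5 (the acquirer proposes): the target gets 43 if talks fail, so the acquirer offers 43 and keeps 157.
Round 4 (the target proposes): the acquirer can get 157 next round, worth 0.7 × 157 = 109.9 now. The target offers 109.9 and keeps 200 − 109.9 = 90.1.
Round 3 (the acquirer proposes): the target can get 90.1 next round, worth 0.97 × 90.1 = 87.397 now; the acquirer offers that and keeps 112.603.
Round 2 (the target proposes): the acquirer can get 112.603 next round, worth 0.7 × 112.603 = 78.8221 now, so the target offers 78.8221, keeping 121.1779.
So by rejecting in round 1, the target gets 121.1779 next round, worth 0.97 × 121.1779 = 117.542563 now.
Offer 98 < 117.542563, so the target rejects.

Reject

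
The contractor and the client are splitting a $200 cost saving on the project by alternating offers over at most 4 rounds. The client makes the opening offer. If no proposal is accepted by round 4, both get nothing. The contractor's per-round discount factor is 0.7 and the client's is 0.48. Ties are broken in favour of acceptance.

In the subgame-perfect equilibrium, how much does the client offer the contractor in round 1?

119.84

Round 4 (the contractor proposes): the client will accept anything ≥ 0, so the contractor offers 0 and keeps 200.
Round 3 (the client proposes): the contractor can get 200 next round, worth 0.7 × 200 = 140 now; the client offers that and keeps 60.
Round 2 (the contractor proposes): the client can get 60 next round, worth 0.48 × 60 = 28.8 now. The contractor offers 28.8 and keeps 200 − 28.8 = 171.2.
Round 1 (the client proposes): the contractor can get 171.2 next round, worth 0.7 × 171.2 = 119.84 now. The client offers 119.84 and keeps 200 − 119.84 = 80.16.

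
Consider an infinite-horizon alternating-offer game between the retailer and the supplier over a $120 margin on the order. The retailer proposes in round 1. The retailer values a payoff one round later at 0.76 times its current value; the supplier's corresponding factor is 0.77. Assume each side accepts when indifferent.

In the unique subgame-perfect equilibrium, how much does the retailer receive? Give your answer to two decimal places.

When the retailer proposes, the supplier accepts any offer worth at least 0.77 times what the supplier would get by proposing next round; and vice versa.
This gives x = 120 − 0.77y and y = 120 − 0.76x, where x and y are each side's share when it proposes.
Hence (1 − 0.77·0.76)x = 120(1 − 0.77), i.e. 0.4148·x = 27.6.
x ≈ 66.5381; the supplier's share is 120 − x ≈ 53.4619.

66.54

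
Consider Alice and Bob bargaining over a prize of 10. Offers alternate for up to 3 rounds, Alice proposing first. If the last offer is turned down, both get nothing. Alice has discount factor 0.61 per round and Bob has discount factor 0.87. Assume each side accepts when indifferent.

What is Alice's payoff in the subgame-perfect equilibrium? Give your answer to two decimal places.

Round 3 (Alice proposes): rejection yields 0 for Bob; Alice offers 0 and keeps 10.
Round 2 (Bob proposes): Alice can get 10 next round, worth 0.61 × 10 = 6.1 now; Bob offers that and keeps 3.9.
Round 1 (Alice proposes): Bob can get 3.9 next round, worth 0.87 × 3.9 = 3.393 now, so Alice offers 3.393, keeping 6.607.

6.61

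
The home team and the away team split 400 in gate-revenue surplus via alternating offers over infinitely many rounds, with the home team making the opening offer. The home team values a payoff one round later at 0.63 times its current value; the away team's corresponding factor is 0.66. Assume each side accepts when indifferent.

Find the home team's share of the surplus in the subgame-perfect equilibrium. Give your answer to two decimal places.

When the home team proposes, the away team accepts any offer worth at least 0.66 times what the away team would get by proposing next round; and vice versa.
This gives x = 400 − 0.66y and y = 400 − 0.63x, where x and y are each side's share when it proposes.
Hence (1 − 0.66·0.63)x = 400(1 − 0.66), i.e. 0.5842·x = 136.
x ≈ 232.7970; the away team's share is 400 − x ≈ 167.2030.

232.80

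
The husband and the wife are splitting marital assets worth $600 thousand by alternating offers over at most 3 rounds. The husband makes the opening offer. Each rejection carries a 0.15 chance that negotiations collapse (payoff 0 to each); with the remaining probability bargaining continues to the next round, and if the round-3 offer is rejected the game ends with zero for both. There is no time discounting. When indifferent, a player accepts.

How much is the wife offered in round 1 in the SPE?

76.5

Round 3 (the husband proposes): rejection yields 0 for the wife; the husband offers 0 and keeps 600.
Round 2 (the wife proposes): rejecting gives the husband an expected 0.85 × 600 = 510, so the wife offers 510, keeping 90.
Round 1 (the husband proposes): rejecting gives the wife an expected 0.85 × 90 = 76.5. The husband offers 76.5 and keeps 600 − 76.5 = 523.5.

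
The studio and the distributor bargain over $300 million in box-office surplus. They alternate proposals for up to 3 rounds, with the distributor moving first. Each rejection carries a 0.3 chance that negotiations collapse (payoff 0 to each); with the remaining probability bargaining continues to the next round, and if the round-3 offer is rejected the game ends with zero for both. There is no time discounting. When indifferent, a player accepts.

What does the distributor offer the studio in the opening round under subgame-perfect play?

63

By backward induction:
Round 3 (the distributor proposes): rejection yields 0 for the studio; the distributor offers 0 and keeps 300.
Round 2 (the studio proposes): rejecting gives the distributor an expected 0.7 × 300 = 210. The studio offers 210 and keeps 300 − 210 = 90.
Round 1 (the distributor proposes): rejecting gives the studio an expected 0.7 × 90 = 63, so the distributor offers 63, keeping 237.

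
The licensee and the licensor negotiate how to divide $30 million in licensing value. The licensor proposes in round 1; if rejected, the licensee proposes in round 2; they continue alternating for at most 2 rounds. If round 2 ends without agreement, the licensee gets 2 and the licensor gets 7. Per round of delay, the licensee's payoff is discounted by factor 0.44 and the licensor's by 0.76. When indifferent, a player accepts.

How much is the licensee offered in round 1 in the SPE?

10.12

Round 2 (the licensee proposes): the licensor gets 7 if talks fail, so the licensee offers 7 and keeps 23.
Round 1 (the licensor proposes): the licensee can get 23 next round, worth 0.44 × 23 = 10.12 now; the licensor offers that and keeps 19.88.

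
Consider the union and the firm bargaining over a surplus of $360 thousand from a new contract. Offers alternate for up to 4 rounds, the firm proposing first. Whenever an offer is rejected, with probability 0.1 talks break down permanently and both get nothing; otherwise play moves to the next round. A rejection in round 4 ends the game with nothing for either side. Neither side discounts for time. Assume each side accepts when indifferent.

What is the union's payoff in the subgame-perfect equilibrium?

294.84

Round 4 (the union proposes): rejection yields 0 for the firm; the union offers 0 and keeps 360.
Round 3 (the firm proposes): rejecting gives the union an expected 0.9 × 360 = 324, so the firm offers 324, keeping 36.
Round 2 (the union proposes): rejecting gives the firm an expected 0.9 × 36 = 32.4; the union offers that and keeps 327.6.
Round 1 (the firm proposes): rejecting gives the union an expected 0.9 × 327.6 = 294.84; the firm offers that and keeps 65.16.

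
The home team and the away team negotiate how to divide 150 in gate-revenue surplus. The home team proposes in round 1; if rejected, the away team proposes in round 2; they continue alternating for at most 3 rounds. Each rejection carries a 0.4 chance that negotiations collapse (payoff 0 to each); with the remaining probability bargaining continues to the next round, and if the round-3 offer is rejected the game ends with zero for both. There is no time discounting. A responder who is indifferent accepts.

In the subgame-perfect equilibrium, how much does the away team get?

Round 3 (the home team proposes): the away team will accept anything ≥ 0, so the home team offers 0 and keeps 150.
Round 2 (the away team proposes): rejecting gives the home team an expected 0.6 × 150 = 90. The away team offers 90 and keeps 150 − 90 = 60.
Round 1 (the home team proposes): rejecting gives the away team an expected 0.6 × 60 = 36. The home team offers 36 and keeps 150 − 36 = 114.

36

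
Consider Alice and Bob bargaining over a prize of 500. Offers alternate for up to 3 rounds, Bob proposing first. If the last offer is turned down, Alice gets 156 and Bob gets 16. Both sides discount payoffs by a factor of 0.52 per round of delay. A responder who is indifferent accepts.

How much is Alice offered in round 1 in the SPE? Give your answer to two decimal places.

Round 3 (Bob proposes): Alice gets 156 if talks fail, so Bob offers 156 and keeps 344.
Round 2 (Alice proposes): Bob can get 344 next round, worth 0.52 × 344 = 178.88 now. Alice offers 178.88 and keeps 500 − 178.88 = 321.12.
Round 1 (Bob proposes): Alice can get 321.12 next round, worth 0.52 × 321.12 = 166.9824 now, so Bob offers 166.9824, keeping 333.0176.

166.98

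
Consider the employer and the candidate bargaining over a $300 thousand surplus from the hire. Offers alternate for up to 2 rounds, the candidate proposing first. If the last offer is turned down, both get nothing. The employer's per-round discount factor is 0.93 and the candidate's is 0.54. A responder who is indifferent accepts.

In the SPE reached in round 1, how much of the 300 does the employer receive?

279

Round 2 (the employer proposes): the candidate will accept anything ≥ 0, so the employer offers 0 and keeps 300.
Round 1 (the candidate proposes): the employer can get 300 next round, worth 0.93 × 300 = 279 now, so the candidate offers 279, keeping 21.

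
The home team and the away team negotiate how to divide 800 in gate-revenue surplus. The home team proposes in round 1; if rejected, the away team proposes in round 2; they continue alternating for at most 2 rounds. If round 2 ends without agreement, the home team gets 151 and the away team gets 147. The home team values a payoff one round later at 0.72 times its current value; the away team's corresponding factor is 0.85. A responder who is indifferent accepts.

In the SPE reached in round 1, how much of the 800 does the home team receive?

248.35

Round 2 (the away team proposes): the home team gets 151 if talks fail, so the away team offers 151 and keeps 649.
Round 1 (the home team proposes): the away team can get 649 next round, worth 0.85 × 649 = 551.65 now, so the home team offers 551.65, keeping 248.35.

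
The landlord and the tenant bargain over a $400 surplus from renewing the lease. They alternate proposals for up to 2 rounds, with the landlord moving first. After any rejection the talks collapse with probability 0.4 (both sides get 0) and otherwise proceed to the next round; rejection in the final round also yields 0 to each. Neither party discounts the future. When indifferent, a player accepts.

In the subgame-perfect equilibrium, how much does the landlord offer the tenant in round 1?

Round 2 (the tenant proposes): rejection yields 0 for the landlord; the tenant offers 0 and keeps 400.
Round 1 (the landlord proposes): rejecting gives the tenant an expected 0.6 × 400 = 240. The landlord offers 240 and keeps 400 − 240 = 160.

240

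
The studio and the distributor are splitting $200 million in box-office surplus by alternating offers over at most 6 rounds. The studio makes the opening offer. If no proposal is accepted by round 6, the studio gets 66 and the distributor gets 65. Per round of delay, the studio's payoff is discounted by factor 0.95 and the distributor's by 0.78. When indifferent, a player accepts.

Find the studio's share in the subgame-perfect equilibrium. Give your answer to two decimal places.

Solve by backward induction from round 6.
Round 6 (the distributor proposes): the studio gets 66 if talks fail, so the distributor offers 66 and keeps 134.
Round 5 (the studio proposes): the distributor can get 134 next round, worth 0.78 × 134 = 104.52 now. The studio offers 104.52 and keeps 200 − 104.52 = 95.48.
Round 4 (the distributor proposes): the studio can get 95.48 next round, worth 0.95 × 95.48 = 90.706 now. The distributor offers 90.706 and keeps 200 − 90.706 = 109.294.
Round 3 (the studio proposes): the distributor can get 109.294 next round, worth 0.78 × 109.294 = 85.24932 now. The studio offers 85.24932 and keeps 200 − 85.24932 = 114.75068.
Round 2 (the distributor proposes): the studio can get 114.75068 next round, worth 0.95 × 114.75068 = 109.013146 now. The distributor offers 109.013146 and keeps 200 − 109.013146 = 90.986854.
Round 1 (the studio proposes): the distributor can get 90.986854 next round, worth 0.78 × 90.986854 = 70.96974612 now, so the studio offers 70.96974612, keeping 129.03025388.

129.03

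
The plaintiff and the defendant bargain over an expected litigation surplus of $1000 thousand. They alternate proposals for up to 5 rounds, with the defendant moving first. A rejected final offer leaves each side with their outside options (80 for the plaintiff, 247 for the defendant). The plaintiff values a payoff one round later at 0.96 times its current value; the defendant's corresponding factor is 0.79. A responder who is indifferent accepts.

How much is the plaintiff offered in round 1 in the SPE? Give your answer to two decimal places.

400.51

Round 5 (the defendant proposes): the plaintiff gets 80 if talks fail, so the defendant offers 80 and keeps 920.
Round 4 (the plaintiff proposes): the defendant can get 920 next round, worth 0.79 × 920 = 726.8 now. The plaintiff offers 726.8 and keeps 1000 − 726.8 = 273.2.
Round 3 (the defendant proposes): the plaintiff can get 273.2 next round, worth 0.96 × 273.2 = 262.272 now, so the defendant offers 262.272, keeping 737.728.
Round 2 (the plaintiff proposes): the defendant can get 737.728 next round, worth 0.79 × 737.728 = 582.80512 now; the plaintiff offers that and keeps 417.19488.
Round 1 (the defendant proposes): the plaintiff can get 417.19488 next round, worth 0.96 × 417.19488 = 400.5070848 now, so the defendant offers 400.5070848, keeping 599.4929152.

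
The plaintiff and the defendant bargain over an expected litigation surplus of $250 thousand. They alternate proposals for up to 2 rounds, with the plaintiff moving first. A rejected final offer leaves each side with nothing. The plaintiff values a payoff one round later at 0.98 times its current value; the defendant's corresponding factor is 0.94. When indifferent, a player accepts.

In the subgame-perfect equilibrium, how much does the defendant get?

235

Round 2 (the defendant proposes): rejection yields 0 for the plaintiff; the defendant offers 0 and keeps 250.
Round 1 (the plaintiff proposes): the defendant can get 250 next round, worth 0.94 × 250 = 235 now, so the plaintiff offers 235, keeping 15.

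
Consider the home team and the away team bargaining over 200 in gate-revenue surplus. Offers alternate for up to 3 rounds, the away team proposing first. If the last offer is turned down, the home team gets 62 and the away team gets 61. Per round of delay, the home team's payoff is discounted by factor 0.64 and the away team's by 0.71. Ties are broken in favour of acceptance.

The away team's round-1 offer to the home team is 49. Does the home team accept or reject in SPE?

Round 3 (the away team proposes): the home team gets 62 if talks fail, so the away team offers 62 and keeps 138.
Round 2 (the home team proposes): the away team can get 138 next round, worth 0.71 × 138 = 97.98 now; the home team offers that and keeps 102.02.
So by rejecting in round 1, the home team gets 102.02 next round, worth 0.64 × 102.02 = 65.2928 now.
Offer 49 < 65.2928, so the home team rejects.

Reject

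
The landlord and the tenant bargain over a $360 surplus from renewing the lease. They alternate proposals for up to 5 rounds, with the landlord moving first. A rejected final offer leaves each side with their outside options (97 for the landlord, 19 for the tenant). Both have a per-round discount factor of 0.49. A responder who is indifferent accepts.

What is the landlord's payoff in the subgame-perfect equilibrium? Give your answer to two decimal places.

247.34

By backward induction:
Round 5 (the landlord proposes): the tenant gets 19 if talks fail, so the landlord offers 19 and keeps 341.
Round 4 (the tenant proposes): the landlord can get 341 next round, worth 0.49 × 341 = 167.09 now; the tenant offers that and keeps 192.91.
Round 3 (the landlord proposes): the tenant can get 192.91 next round, worth 0.49 × 192.91 = 94.5259 now, so the landlord offers 94.5259, keeping 265.4741.
Round 2 (the tenant proposes): the landlord can get 265.4741 next round, worth 0.49 × 265.4741 = 130.082309 now, so the tenant offers 130.082309, keeping 229.917691.
Round 1 (the landlord proposes): the tenant can get 229.917691 next round, worth 0.49 × 229.917691 = 112.65966859 now; the landlord offers that and keeps 247.34033141.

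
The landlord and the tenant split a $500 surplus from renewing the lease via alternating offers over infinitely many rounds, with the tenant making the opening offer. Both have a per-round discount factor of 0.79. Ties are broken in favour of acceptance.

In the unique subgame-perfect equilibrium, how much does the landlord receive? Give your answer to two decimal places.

In a stationary SPE each proposer offers the other exactly their discounted continuation value.
If the tenant keeps x when proposing and the landlord keeps y when proposing, then x = 500 − 0.79y and y = 500 − 0.79x.
Solving: x = 500(1 − 0.79) / (1 − 0.79·0.79) = 105 / 0.3759 ≈ 279.3296.
The landlord gets 500 − 279.3296 ≈ 220.6704.

220.67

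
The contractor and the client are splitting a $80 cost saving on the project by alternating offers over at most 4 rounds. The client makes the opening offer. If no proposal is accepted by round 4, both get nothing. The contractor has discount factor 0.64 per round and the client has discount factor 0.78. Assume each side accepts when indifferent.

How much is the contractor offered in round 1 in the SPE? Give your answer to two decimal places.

36.82

Round 4 (the contractor proposes): rejection yields 0 for the client; the contractor offers 0 and keeps 80.
Round 3 (the client proposes): the contractor can get 80 next round, worth 0.64 × 80 = 51.2 now; the client offers that and keeps 28.8.
Round 2 (the contractor proposes): the client can get 28.8 next round, worth 0.78 × 28.8 = 22.464 now. The contractor offers 22.464 and keeps 80 − 22.464 = 57.536.
Round 1 (the client proposes): the contractor can get 57.536 next round, worth 0.64 × 57.536 = 36.82304 now. The client offers 36.82304 and keeps 80 − 36.82304 = 43.17696.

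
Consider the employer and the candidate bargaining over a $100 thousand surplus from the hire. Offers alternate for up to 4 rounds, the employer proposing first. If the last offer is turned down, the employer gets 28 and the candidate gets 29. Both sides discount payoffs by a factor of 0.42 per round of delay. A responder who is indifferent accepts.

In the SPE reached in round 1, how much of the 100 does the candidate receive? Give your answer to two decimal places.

By backward induction:
Round 4 (the candidate proposes): the employer gets 28 if talks fail, so the candidate offers 28 and keeps 72.
Round 3 (the employer proposes): the candidate can get 72 next round, worth 0.42 × 72 = 30.24 now, so the employer offers 30.24, keeping 69.76.
Round 2 (the candidate proposes): the employer can get 69.76 next round, worth 0.42 × 69.76 = 29.2992 now; the candidate offers that and keeps 70.7008.
Round 1 (the employer proposes): the candidate can get 70.7008 next round, worth 0.42 × 70.7008 = 29.694336 now, so the employer offers 29.694336, keeping 70.305664.

29.69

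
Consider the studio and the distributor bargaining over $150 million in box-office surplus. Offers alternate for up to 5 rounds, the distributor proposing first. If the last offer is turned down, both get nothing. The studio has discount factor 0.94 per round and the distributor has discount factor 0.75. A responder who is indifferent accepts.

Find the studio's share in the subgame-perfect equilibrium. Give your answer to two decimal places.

60.10

By backward induction:
Round 5 (the distributor proposes): the studio will accept anything ≥ 0, so the distributor offers 0 and keeps 150.
Round 4 (the studio proposes): the distributor can get 150 next round, worth 0.75 × 150 = 112.5 now. The studio offers 112.5 and keeps 150 − 112.5 = 37.5.
Round 3 (the distributor proposes): the studio can get 37.5 next round, worth 0.94 × 37.5 = 35.25 now. The distributor offers 35.25 and keeps 150 − 35.25 = 114.75.
Round 2 (the studio proposes): the distributor can get 114.75 next round, worth 0.75 × 114.75 = 86.0625 now; the studio offers that and keeps 63.9375.
Round 1 (the distributor proposes): the studio can get 63.9375 next round, worth 0.94 × 63.9375 = 60.10125 now, so the distributor offers 60.10125, keeping 89.89875.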